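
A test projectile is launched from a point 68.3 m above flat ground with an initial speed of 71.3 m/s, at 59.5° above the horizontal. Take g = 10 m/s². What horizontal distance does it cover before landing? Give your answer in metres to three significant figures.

Horizontal component vₓ = 71.30 cos 59.5° = 36.19 m/s; vertical v_y0 = 71.30 sin 59.5° = 61.43 m/s.
Vertical motion (up positive, ground at y = 0): 5.000 t² − (61.43) t − 68.3 = 0, so t = (61.43 + √(61.43² + 2·10.0·68.3)) / 10.0 = (61.43 + 71.69) / 10.0 = 13.31 s.
Horizontal distance: R = vₓ t = 36.19 × 13.31 = 481.8 m.

482 m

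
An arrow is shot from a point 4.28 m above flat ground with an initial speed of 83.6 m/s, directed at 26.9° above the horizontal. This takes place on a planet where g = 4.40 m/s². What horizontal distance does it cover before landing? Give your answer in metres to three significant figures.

1290 m

vₓ = 83.60 cos 26.9° = 74.55 m/s; v_y0 = 83.60 sin 26.9° = 37.82 m/s.
The projectile lands when y = 4.28 + (37.82) t − ½·4.40·t² = 0. Positive root: t = (37.82 + √(37.82² + 2·4.40·4.28)) / 4.40 = (37.82 + 38.32) / 4.40 = 17.30 s.
Horizontal distance: R = vₓ t = 74.55 × 17.30 = 1290 m.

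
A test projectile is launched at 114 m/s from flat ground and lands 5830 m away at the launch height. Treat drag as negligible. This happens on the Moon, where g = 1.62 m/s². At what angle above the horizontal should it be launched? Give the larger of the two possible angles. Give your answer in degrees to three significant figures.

66.7°

From R = (v₀²/g) sin 2θ: sin 2θ = 1.62 × 5830 / 12996 = 0.7267.
2θ = 46.61° or 180° − 46.61° = 133.4°, so θ = 23.31° or 66.69°.
The larger angle is 66.69°.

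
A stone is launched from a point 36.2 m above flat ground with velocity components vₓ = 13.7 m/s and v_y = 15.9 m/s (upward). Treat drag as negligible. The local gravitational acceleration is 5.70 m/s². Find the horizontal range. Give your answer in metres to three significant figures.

With up positive and y = 0 at the ground: y(t) = 36.2 + (15.90) t − 2.850 t². Setting y = 0 and taking the positive root: t = [15.90 + √(15.90² + 2·5.70·36.2)] / 5.70 = (15.90 + 25.80) / 5.70 = 7.315 s.
Horizontal distance: R = vₓ t = 13.70 × 7.315 = 100.2 m.

100 m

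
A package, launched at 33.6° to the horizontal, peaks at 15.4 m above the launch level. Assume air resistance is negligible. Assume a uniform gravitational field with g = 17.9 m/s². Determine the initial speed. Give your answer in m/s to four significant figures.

42.43 m/s

At the peak v_y = 0, so v_y0 = √(2gH) = √(2 × 17.9 × 15.4) = 23.48 m/s.
v_y0 = v₀ sin θ ⇒ v₀ = 23.48 / sin 33.6° = 42.43 m/s.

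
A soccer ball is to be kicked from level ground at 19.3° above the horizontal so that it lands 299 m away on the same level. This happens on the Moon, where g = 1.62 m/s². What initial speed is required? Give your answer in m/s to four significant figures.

On level ground R = v₀² sin 2θ / g ⇒ v₀ = √(gR / sin 2θ).
v₀ = √(1.62 × 299 / sin 38.60°) = √(484.4 / 0.6239) = √776.40 = 27.86 m/s.

27.86 m/s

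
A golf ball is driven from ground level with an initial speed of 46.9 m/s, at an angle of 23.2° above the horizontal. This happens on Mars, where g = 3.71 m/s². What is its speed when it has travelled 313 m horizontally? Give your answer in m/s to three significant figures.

Resolve: vₓ = 46.90 cos 23.2° = 43.11 m/s and v_y0 = 46.90 sin 23.2° = 18.48 m/s.
Time to reach x = 313 m: t = x/vₓ = 313/43.11 = 7.261 s.
Vertical velocity there: v_y = v_y0 − g t = 18.48 − 3.71 × 7.261 = −8.462 m/s.
Speed: √(vₓ² + v_y²) = √(43.11² + 8.462²) = 43.93 m/s.

43.9 m/s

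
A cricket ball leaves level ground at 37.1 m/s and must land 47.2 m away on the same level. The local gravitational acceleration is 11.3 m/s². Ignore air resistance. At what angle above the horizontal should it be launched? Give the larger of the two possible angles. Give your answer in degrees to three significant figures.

R = v₀² sin 2θ / g gives sin 2θ = gR/v₀² = 11.3·47.2/37.1² = 0.3875.
2θ = 22.80° or 180° − 22.80° = 157.2°, so θ = 11.40° or 78.60°.
The larger angle is 78.60°.

78.6°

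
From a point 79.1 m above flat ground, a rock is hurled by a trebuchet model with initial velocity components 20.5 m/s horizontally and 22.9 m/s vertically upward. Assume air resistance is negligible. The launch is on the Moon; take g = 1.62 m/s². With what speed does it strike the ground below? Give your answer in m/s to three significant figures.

34.7 m/s

The projectile lands when y = 79.1 + (22.90) t − ½·1.62·t² = 0. Positive root: t = (22.90 + √(22.90² + 2·1.62·79.1)) / 1.62 = (22.90 + 27.94) / 1.62 = 31.38 s.
Vertical velocity at impact: v_y = v_y0 − g t = 22.90 − 1.62 × 31.38 = −27.94 m/s.
Speed: |v| = √(vₓ² + v_y²) = √(20.50² + 27.94²) = 34.65 m/s.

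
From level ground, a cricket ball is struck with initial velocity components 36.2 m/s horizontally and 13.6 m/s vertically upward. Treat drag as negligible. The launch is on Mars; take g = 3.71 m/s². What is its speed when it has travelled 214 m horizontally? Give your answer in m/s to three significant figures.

37.1 m/s

Time to reach x = 214 m: t = x/vₓ = 214/36.20 = 5.912 s.
Vertical velocity there: v_y = v_y0 − g t = 13.60 − 3.71 × 5.912 = −8.332 m/s.
Speed: √(vₓ² + v_y²) = √(36.20² + 8.332²) = 37.15 m/s.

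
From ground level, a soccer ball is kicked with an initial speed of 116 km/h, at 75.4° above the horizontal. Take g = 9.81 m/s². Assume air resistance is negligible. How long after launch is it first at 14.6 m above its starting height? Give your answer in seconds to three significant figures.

Convert: 116 km/h = 116/3.6 = 32.22 m/s.
Horizontal component vₓ = 32.22 cos 75.4° = 8.122 m/s; vertical v_y0 = 32.22 sin 75.4° = 31.18 m/s.
Height y(t) = 31.18 t − 4.905 t² = 14.6 gives 4.905 t² − 31.18 t + 14.6 = 0.
Quadratic formula: t = (31.18 ± √685.85) / 9.81 = (31.18 ± 26.19) / 9.81 → t = 0.5090 s or 5.848 s.
The first (ascending) time is 0.5090 s.

0.509 s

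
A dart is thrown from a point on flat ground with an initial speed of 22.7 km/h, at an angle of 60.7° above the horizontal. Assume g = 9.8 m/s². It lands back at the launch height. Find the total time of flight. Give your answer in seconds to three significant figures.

Convert: 22.7 km/h = 22.7/3.6 = 6.306 m/s.
vₓ = 6.306 cos 60.7° = 3.086 m/s; v_y0 = 6.306 sin 60.7° = 5.499 m/s.
Time of flight on level ground: T = 2 v_y0 / g = 2 × 5.499 / 9.80 = 1.122 s.

1.12 s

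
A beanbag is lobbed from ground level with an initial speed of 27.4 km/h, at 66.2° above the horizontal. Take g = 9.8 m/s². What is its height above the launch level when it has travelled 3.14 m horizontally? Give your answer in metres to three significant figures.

2.00 m

Convert: 27.4 km/h = 27.4/3.6 = 7.611 m/s.
Horizontal component vₓ = 7.611 cos 66.2° = 3.071 m/s; vertical v_y0 = 7.611 sin 66.2° = 6.964 m/s.
x = vₓ t ⇒ t = 3.14/3.071 = 1.022 s.
Height: y = v_y0 t − ½ g t² = 6.964 × 1.022 − 4.900 × 1.022² = 7.119 − 5.121 = 1.998 m.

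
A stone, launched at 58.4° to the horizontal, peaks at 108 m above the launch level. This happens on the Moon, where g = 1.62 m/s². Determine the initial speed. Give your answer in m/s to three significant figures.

At the peak v_y = 0, so v_y0 = √(2gH) = √(2 × 1.62 × 108) = 18.71 m/s.
v_y0 = v₀ sin θ ⇒ v₀ = 18.71 / sin 58.4° = 21.96 m/s.

22.0 m/s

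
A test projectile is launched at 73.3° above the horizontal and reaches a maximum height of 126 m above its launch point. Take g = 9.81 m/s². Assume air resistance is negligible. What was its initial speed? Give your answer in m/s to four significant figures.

51.91 m/s

At the peak v_y = 0, so v_y0 = √(2gH) = √(2 × 9.81 × 126) = 49.72 m/s.
v_y0 = v₀ sin θ ⇒ v₀ = 49.72 / sin 73.3° = 51.91 m/s.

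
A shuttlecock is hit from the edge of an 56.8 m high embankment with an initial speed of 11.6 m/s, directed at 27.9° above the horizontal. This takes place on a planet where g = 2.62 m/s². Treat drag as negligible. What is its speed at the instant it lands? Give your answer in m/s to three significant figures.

20.8 m/s

Horizontal component vₓ = 11.60 cos 27.9° = 10.25 m/s; vertical v_y0 = 11.60 sin 27.9° = 5.428 m/s.
The projectile lands when y = 56.8 + (5.428) t − ½·2.62·t² = 0. Positive root: t = (5.428 + √(5.428² + 2·2.62·56.8)) / 2.62 = (5.428 + 18.09) / 2.62 = 8.975 s.
Vertical velocity at impact: v_y = v_y0 − g t = 5.428 − 2.62 × 8.975 = −18.09 m/s.
Speed: |v| = √(vₓ² + v_y²) = √(10.25² + 18.09²) = 20.79 m/s.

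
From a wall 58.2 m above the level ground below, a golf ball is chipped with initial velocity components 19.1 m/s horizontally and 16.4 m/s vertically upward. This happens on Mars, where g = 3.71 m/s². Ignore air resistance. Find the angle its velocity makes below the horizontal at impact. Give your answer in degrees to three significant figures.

With up positive and y = 0 at the ground: y(t) = 58.2 + (16.40) t − 1.855 t². Setting y = 0 and taking the positive root: t = [16.40 + √(16.40² + 2·3.71·58.2)] / 3.71 = (16.40 + 26.47) / 3.71 = 11.56 s.
At impact: v_y = v_y0 − g t = −26.47 m/s; vₓ = 19.10 m/s.
Angle below horizontal: arctan(|v_y|/vₓ) = arctan(26.47/19.10) = 54.19°.

54.2°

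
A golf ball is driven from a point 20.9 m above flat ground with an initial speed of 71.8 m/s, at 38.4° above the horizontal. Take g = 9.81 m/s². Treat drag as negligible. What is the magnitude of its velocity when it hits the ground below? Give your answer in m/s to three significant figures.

Resolve: vₓ = 71.80 cos 38.4° = 56.27 m/s and v_y0 = 71.80 sin 38.4° = 44.60 m/s.
With up positive and y = 0 at the ground: y(t) = 20.9 + (44.60) t − 4.905 t². Setting y = 0 and taking the positive root: t = [44.60 + √(44.60² + 2·9.81·20.9)] / 9.81 = (44.60 + 48.98) / 9.81 = 9.539 s.
Vertical velocity at impact: v_y = v_y0 − g t = 44.60 − 9.81 × 9.539 = −48.98 m/s.
Speed: |v| = √(vₓ² + v_y²) = √(56.27² + 48.98²) = 74.60 m/s.

74.6 m/s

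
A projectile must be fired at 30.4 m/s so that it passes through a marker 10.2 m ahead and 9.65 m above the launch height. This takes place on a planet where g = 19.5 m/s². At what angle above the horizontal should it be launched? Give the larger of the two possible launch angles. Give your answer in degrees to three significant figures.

82.9°

Trajectory: y = x tanθ − g x² (1 + tan²θ)/(2v₀²). With x = 10.2, y = 9.65, v₀ = 30.4, g = 19.5:
1.098 tan²θ − 10.2 tanθ + (10.75) = 0.
tanθ = [10.2 ± √(10.2² − 4 × 1.098 × (10.75))] / (2 × 1.098) = (10.2 ± 7.540) / 2.195, giving tanθ = 1.212 or 8.081.
θ = 50.47° or 82.95°; the larger is 82.95°.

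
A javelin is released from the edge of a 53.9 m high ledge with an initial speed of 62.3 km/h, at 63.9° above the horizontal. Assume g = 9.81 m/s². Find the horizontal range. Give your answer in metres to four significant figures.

40.03 m

Convert: 62.3 km/h = 62.3/3.6 = 17.31 m/s.
vₓ = 17.31 cos 63.9° = 7.613 m/s; v_y0 = 17.31 sin 63.9° = 15.54 m/s.
With up positive and y = 0 at the ground: y(t) = 53.9 + (15.54) t − 4.905 t². Setting y = 0 and taking the positive root: t = [15.54 + √(15.54² + 2·9.81·53.9)] / 9.81 = (15.54 + 36.04) / 9.81 = 5.258 s.
Horizontal distance: R = vₓ t = 7.613 × 5.258 = 40.03 m.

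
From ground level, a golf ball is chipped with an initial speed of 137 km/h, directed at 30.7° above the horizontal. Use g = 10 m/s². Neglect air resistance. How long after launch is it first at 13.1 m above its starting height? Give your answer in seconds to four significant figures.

Convert: 137 km/h = 137/3.6 = 38.06 m/s.
Resolve: vₓ = 38.06 cos 30.7° = 32.72 m/s and v_y0 = 38.06 sin 30.7° = 19.43 m/s.
Height y(t) = 19.43 t − 5.000 t² = 13.1 gives 5.000 t² − 19.43 t + 13.1 = 0.
Quadratic formula: t = (19.43 ± √115.49) / 10.0 = (19.43 ± 10.75) / 10.0 → t = 0.8683 s or 3.018 s.
The first (ascending) time is 0.8683 s.

0.8683 s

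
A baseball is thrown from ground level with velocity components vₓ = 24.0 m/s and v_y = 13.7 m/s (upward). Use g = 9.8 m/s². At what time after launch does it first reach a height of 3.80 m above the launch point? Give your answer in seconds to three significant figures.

Set y = v_y0 t − ½ g t² = 3.80: 4.900 t² − 13.70 t + 3.80 = 0.
t = [13.70 ± √(13.70² − 2·9.80·3.80)] / 9.80 = (13.70 ± 10.64) / 9.80, so t = 0.3122 s or t = 2.484 s.
The first (ascending) time is 0.3122 s.

0.312 s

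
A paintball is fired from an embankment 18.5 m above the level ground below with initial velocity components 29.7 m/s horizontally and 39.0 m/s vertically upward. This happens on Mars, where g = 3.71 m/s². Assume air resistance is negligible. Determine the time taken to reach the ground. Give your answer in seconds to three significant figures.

Vertical motion (up positive, ground at y = 0): 1.855 t² − (39.00) t − 18.5 = 0, so t = (39.00 + √(39.00² + 2·3.71·18.5)) / 3.71 = (39.00 + 40.72) / 3.71 = 21.49 s.

21.5 s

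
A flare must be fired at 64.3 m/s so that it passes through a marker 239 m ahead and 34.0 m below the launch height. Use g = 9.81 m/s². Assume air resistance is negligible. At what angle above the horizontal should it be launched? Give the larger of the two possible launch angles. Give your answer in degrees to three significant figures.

73.5°

Trajectory: y = x tanθ − g x² (1 + tan²θ)/(2v₀²). With x = 239, y = −34.0, v₀ = 64.3, g = 9.81:
67.77 tan²θ − 239 tanθ + (33.77) = 0.
tanθ = [239 ± √(239² − 4 × 67.77 × (33.77))] / (2 × 67.77) = (239 ± 219.0) / 135.5, giving tanθ = 0.1474 or 3.379.
θ = 8.388° or 73.52°; the larger is 73.52°.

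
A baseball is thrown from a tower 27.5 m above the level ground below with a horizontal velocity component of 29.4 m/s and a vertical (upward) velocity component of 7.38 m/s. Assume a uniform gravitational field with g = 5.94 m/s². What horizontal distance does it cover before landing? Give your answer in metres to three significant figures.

With up positive and y = 0 at the ground: y(t) = 27.5 + (7.380) t − 2.970 t². Setting y = 0 and taking the positive root: t = [7.380 + √(7.380² + 2·5.94·27.5)] / 5.94 = (7.380 + 19.52) / 5.94 = 4.529 s.
Horizontal distance: R = vₓ t = 29.40 × 4.529 = 133.2 m.

133 m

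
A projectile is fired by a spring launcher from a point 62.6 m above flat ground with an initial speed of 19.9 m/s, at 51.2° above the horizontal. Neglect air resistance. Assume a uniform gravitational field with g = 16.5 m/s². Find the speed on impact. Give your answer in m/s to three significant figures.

Components: vₓ = 19.90 cos 51.2° = 12.47 m/s, v_y0 = 19.90 sin 51.2° = 15.51 m/s.
The projectile lands when y = 62.6 + (15.51) t − ½·16.5·t² = 0. Positive root: t = (15.51 + √(15.51² + 2·16.5·62.6)) / 16.5 = (15.51 + 48.02) / 16.5 = 3.850 s.
Vertical velocity at impact: v_y = v_y0 − g t = 15.51 − 16.5 × 3.850 = −48.02 m/s.
Speed: |v| = √(vₓ² + v_y²) = √(12.47² + 48.02²) = 49.62 m/s.

49.6 m/s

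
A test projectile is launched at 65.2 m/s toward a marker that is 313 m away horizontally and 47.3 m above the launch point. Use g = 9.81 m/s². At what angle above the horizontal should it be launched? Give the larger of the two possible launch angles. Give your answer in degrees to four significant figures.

64.43°

Trajectory: y = x tanθ − g x² (1 + tan²θ)/(2v₀²). With x = 313, y = 47.3, v₀ = 65.2, g = 9.81:
113.0 tan²θ − 313 tanθ + (160.3) = 0.
tanθ = [313 ± √(313² − 4 × 113.0 × (160.3))] / (2 × 113.0) = (313 ± 159.6) / 226.1, giving tanθ = 0.6786 or 2.090.
θ = 34.16° or 64.43°; the larger is 64.43°.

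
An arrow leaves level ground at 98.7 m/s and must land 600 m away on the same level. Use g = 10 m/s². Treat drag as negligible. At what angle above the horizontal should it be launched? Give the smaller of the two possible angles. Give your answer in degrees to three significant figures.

R = v₀² sin 2θ / g gives sin 2θ = gR/v₀² = 10.0·600/98.7² = 0.6159.
2θ = 38.02° or 180° − 38.02° = 142.0°, so θ = 19.01° or 70.99°.
The smaller angle is 19.01°.

19.0°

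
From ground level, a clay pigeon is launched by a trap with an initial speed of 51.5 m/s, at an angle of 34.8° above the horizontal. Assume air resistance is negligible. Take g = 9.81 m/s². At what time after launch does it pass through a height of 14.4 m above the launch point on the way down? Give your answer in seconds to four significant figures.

5.454 s

Horizontal component vₓ = 51.50 cos 34.8° = 42.29 m/s; vertical v_y0 = 51.50 sin 34.8° = 29.39 m/s.
Height y(t) = 29.39 t − 4.905 t² = 14.4 gives 4.905 t² − 29.39 t + 14.4 = 0.
Quadratic formula: t = (29.39 ± √581.35) / 9.81 = (29.39 ± 24.11) / 9.81 → t = 0.5383 s or 5.454 s.
The descending-branch root is 5.454 s.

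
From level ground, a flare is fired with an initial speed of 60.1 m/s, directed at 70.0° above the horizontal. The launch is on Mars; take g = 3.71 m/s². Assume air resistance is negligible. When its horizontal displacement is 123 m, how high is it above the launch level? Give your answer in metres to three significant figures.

272 m

vₓ = 60.10 cos 70.0° = 20.56 m/s; v_y0 = 60.10 sin 70.0° = 56.48 m/s.
x = vₓ t ⇒ t = 123/20.56 = 5.984 s.
Height: y = v_y0 t − ½ g t² = 56.48 × 5.984 − 1.855 × 5.984² = 337.9 − 66.42 = 271.5 m.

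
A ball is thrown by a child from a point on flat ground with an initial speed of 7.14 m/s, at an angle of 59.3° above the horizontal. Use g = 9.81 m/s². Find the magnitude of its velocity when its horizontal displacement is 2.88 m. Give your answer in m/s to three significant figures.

Resolve: vₓ = 7.140 cos 59.3° = 3.645 m/s and v_y0 = 7.140 sin 59.3° = 6.139 m/s.
x = vₓ t ⇒ t = 2.88/3.645 = 0.7901 s.
Vertical velocity there: v_y = v_y0 − g t = 6.139 − 9.81 × 0.7901 = −1.611 m/s.
Speed: √(vₓ² + v_y²) = √(3.645² + 1.611²) = 3.985 m/s.

3.99 m/s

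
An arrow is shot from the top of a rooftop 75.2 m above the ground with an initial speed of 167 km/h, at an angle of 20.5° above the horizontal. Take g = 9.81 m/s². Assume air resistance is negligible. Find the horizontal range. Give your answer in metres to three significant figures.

Convert: 167 km/h = 167/3.6 = 46.39 m/s.
Resolve: vₓ = 46.39 cos 20.5° = 43.45 m/s and v_y0 = 46.39 sin 20.5° = 16.25 m/s.
Vertical motion (up positive, ground at y = 0): 4.905 t² − (16.25) t − 75.2 = 0, so t = (16.25 + √(16.25² + 2·9.81·75.2)) / 9.81 = (16.25 + 41.71) / 9.81 = 5.907 s.
Horizontal distance: R = vₓ t = 43.45 × 5.907 = 256.7 m.

257 m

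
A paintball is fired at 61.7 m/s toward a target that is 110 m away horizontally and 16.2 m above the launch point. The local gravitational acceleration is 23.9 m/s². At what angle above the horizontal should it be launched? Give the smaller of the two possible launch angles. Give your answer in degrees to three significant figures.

Trajectory: y = x tanθ − g x² (1 + tan²θ)/(2v₀²). With x = 110, y = 16.2, v₀ = 61.7, g = 23.9:
37.98 tan²θ − 110 tanθ + (54.18) = 0.
tanθ = [110 ± √(110² − 4 × 37.98 × (54.18))] / (2 × 37.98) = (110 ± 62.19) / 75.96, giving tanθ = 0.6293 or 2.267.
θ = 32.18° or 66.19°; the smaller is 32.18°.

32.2°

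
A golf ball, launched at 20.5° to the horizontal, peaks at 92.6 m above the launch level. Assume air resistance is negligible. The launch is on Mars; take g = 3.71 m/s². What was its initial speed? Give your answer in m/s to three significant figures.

At the peak v_y = 0, so v_y0 = √(2gH) = √(2 × 3.71 × 92.6) = 26.21 m/s.
v_y0 = v₀ sin θ ⇒ v₀ = 26.21 / sin 20.5° = 74.85 m/s.

74.8 m/s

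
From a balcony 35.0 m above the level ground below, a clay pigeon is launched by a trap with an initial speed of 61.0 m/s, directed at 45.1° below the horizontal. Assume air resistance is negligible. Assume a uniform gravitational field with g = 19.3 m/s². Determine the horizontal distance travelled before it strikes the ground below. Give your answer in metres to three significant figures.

Components: vₓ = 61.00 cos 45.1° = 43.06 m/s, v_y0 = −43.21 m/s (downward).
Vertical motion (up positive, ground at y = 0): 9.650 t² − (−43.21) t − 35.0 = 0, so t = (−43.21 + √(43.21² + 2·19.3·35.0)) / 19.3 = (−43.21 + 56.73) / 19.3 = 0.7004 s.
Horizontal distance: R = vₓ t = 43.06 × 0.7004 = 30.16 m.

30.2 m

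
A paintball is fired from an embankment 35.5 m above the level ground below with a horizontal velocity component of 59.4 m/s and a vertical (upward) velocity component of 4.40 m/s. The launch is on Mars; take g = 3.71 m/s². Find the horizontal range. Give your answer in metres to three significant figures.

340 m

Vertical motion (up positive, ground at y = 0): 1.855 t² − (4.400) t − 35.5 = 0, so t = (4.400 + √(4.400² + 2·3.71·35.5)) / 3.71 = (4.400 + 16.82) / 3.71 = 5.719 s.
Horizontal distance: R = vₓ t = 59.40 × 5.719 = 339.7 m.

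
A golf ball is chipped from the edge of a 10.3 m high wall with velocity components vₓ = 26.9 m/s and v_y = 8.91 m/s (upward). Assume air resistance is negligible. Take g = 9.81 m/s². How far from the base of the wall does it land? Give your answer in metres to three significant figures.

70.4 m

Vertical motion (up positive, ground at y = 0): 4.905 t² − (8.910) t − 10.3 = 0, so t = (8.910 + √(8.910² + 2·9.81·10.3)) / 9.81 = (8.910 + 16.78) / 9.81 = 2.618 s.
Horizontal distance: R = vₓ t = 26.90 × 2.618 = 70.44 m.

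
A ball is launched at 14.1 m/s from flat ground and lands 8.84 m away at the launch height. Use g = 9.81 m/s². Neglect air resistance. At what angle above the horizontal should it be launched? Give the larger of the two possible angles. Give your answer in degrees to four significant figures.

Level-ground range R = v₀² sin(2θ)/g ⇒ sin(2θ) = gR/v₀² = 9.81 × 8.84 / 14.1² = 0.4362.
2θ = 25.86° or 180° − 25.86° = 154.1°, so θ = 12.93° or 77.07°.
The larger angle is 77.07°.

77.07°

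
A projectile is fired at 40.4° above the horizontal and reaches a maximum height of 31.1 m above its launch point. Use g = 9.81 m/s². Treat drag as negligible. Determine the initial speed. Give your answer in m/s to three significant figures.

At the peak v_y = 0, so v_y0 = √(2gH) = √(2 × 9.81 × 31.1) = 24.70 m/s.
v_y0 = v₀ sin θ ⇒ v₀ = 24.70 / sin 40.4° = 38.11 m/s.

38.1 m/s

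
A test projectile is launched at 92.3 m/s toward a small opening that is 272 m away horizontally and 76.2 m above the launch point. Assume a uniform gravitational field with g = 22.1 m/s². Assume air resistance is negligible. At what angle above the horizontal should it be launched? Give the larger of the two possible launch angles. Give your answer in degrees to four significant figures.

62.00°

Trajectory: y = x tanθ − g x² (1 + tan²θ)/(2v₀²). With x = 272, y = 76.2, v₀ = 92.3, g = 22.1:
95.96 tan²θ − 272 tanθ + (172.2) = 0.
tanθ = [272 ± √(272² − 4 × 95.96 × (172.2))] / (2 × 95.96) = (272 ± 88.89) / 191.9, giving tanθ = 0.9541 or 1.880.
θ = 43.65° or 62.00°; the larger is 62.00°.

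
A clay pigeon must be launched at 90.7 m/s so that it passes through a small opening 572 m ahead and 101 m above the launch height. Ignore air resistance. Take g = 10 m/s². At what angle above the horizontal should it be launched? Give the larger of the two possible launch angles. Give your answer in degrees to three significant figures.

65.4°

Trajectory: y = x tanθ − g x² (1 + tan²θ)/(2v₀²). With x = 572, y = 101, v₀ = 90.7, g = 10.0:
198.9 tan²θ − 572 tanθ + (299.9) = 0.
tanθ = [572 ± √(572² − 4 × 198.9 × (299.9))] / (2 × 198.9) = (572 ± 297.8) / 397.7, giving tanθ = 0.6895 or 2.187.
θ = 34.59° or 65.43°; the larger is 65.43°.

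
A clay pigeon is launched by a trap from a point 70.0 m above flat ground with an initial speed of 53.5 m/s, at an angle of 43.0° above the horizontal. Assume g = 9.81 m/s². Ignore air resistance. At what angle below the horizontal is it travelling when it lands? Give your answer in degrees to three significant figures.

Resolve: vₓ = 53.50 cos 43.0° = 39.13 m/s and v_y0 = 53.50 sin 43.0° = 36.49 m/s.
The projectile lands when y = 70.0 + (36.49) t − ½·9.81·t² = 0. Positive root: t = (36.49 + √(36.49² + 2·9.81·70.0)) / 9.81 = (36.49 + 52.01) / 9.81 = 9.021 s.
At impact: v_y = v_y0 − g t = −52.01 m/s; vₓ = 39.13 m/s.
Angle below horizontal: arctan(|v_y|/vₓ) = arctan(52.01/39.13) = 53.04°.

53.0°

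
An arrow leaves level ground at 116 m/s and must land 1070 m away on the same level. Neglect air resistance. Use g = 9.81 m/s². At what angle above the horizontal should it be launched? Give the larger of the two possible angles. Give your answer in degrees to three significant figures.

64.4°

Level-ground range R = v₀² sin(2θ)/g ⇒ sin(2θ) = gR/v₀² = 9.81 × 1070 / 116² = 0.7801.
2θ = 51.27° or 180° − 51.27° = 128.7°, so θ = 25.63° or 64.37°.
The larger angle is 64.37°.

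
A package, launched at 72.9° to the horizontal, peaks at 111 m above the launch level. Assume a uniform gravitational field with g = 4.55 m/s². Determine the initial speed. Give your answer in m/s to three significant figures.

33.3 m/s

At the peak v_y = 0, so v_y0 = √(2gH) = √(2 × 4.55 × 111) = 31.78 m/s.
v_y0 = v₀ sin θ ⇒ v₀ = 31.78 / sin 72.9° = 33.25 m/s.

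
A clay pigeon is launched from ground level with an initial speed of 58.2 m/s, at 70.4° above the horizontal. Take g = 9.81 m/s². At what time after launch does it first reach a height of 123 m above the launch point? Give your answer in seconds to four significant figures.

3.107 s

Horizontal component vₓ = 58.20 cos 70.4° = 19.52 m/s; vertical v_y0 = 58.20 sin 70.4° = 54.83 m/s.
Set y = v_y0 t − ½ g t² = 123: 4.905 t² − 54.83 t + 123 = 0.
Quadratic formula: t = (54.83 ± √592.82) / 9.81 = (54.83 ± 24.35) / 9.81 → t = 3.107 s or 8.071 s.
The first (ascending) time is 3.107 s.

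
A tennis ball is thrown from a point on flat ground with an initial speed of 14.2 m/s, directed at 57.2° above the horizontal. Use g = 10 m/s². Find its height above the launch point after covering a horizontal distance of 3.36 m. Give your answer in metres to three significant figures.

Components: vₓ = 14.20 cos 57.2° = 7.692 m/s, v_y0 = 14.20 sin 57.2° = 11.94 m/s.
x = vₓ t ⇒ t = 3.36/7.692 = 0.4368 s.
Height: y = v_y0 t − ½ g t² = 11.94 × 0.4368 − 5.000 × 0.4368² = 5.214 − 0.9540 = 4.260 m.

4.26 m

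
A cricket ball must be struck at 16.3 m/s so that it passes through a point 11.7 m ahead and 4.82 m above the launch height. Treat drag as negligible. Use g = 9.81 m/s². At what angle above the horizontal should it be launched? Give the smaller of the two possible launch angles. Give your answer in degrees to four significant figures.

Trajectory: y = x tanθ − g x² (1 + tan²θ)/(2v₀²). With x = 11.7, y = 4.82, v₀ = 16.3, g = 9.81:
2.527 tan²θ − 11.7 tanθ + (7.347) = 0.
tanθ = [11.7 ± √(11.7² − 4 × 2.527 × (7.347))] / (2 × 2.527) = (11.7 ± 7.913) / 5.054, giving tanθ = 0.7492 or 3.880.
θ = 36.84° or 75.55°; the smaller is 36.84°.

36.84°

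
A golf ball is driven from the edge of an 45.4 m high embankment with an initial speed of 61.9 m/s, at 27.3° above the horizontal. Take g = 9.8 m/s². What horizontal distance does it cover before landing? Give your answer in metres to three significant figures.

390 m

vₓ = 61.90 cos 27.3° = 55.01 m/s; v_y0 = 61.90 sin 27.3° = 28.39 m/s.
Vertical motion (up positive, ground at y = 0): 4.900 t² − (28.39) t − 45.4 = 0, so t = (28.39 + √(28.39² + 2·9.80·45.4)) / 9.80 = (28.39 + 41.18) / 9.80 = 7.099 s.
Horizontal distance: R = vₓ t = 55.01 × 7.099 = 390.5 m.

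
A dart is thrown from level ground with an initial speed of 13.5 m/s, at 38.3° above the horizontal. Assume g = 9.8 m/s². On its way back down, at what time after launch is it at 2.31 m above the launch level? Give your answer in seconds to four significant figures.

1.361 s

Horizontal component vₓ = 13.50 cos 38.3° = 10.59 m/s; vertical v_y0 = 13.50 sin 38.3° = 8.367 m/s.
Set y = v_y0 t − ½ g t² = 2.31: 4.900 t² − 8.367 t + 2.31 = 0.
t = [8.367 ± √(8.367² − 2·9.80·2.31)] / 9.80 = (8.367 ± 4.973) / 9.80, so t = 0.3463 s or t = 1.361 s.
The descending-branch root is 1.361 s.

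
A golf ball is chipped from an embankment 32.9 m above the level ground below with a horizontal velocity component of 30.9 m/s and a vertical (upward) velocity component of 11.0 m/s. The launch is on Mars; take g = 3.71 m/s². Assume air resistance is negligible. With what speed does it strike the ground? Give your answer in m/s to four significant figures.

With up positive and y = 0 at the ground: y(t) = 32.9 + (11.00) t − 1.855 t². Setting y = 0 and taking the positive root: t = [11.00 + √(11.00² + 2·3.71·32.9)] / 3.71 = (11.00 + 19.11) / 3.71 = 8.115 s.
Vertical velocity at impact: v_y = v_y0 − g t = 11.00 − 3.71 × 8.115 = −19.11 m/s.
Speed: |v| = √(vₓ² + v_y²) = √(30.90² + 19.11²) = 36.33 m/s.

36.33 m/s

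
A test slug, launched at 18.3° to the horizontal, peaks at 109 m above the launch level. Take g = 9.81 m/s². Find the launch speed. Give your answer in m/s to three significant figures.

147 m/s

At the peak v_y = 0, so v_y0 = √(2gH) = √(2 × 9.81 × 109) = 46.24 m/s.
v_y0 = v₀ sin θ ⇒ v₀ = 46.24 / sin 18.3° = 147.3 m/s.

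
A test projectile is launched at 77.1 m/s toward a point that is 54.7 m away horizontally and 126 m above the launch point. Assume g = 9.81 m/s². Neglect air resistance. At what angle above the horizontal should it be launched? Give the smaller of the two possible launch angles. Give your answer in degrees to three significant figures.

Trajectory: y = x tanθ − g x² (1 + tan²θ)/(2v₀²). With x = 54.7, y = 126, v₀ = 77.1, g = 9.81:
2.469 tan²θ − 54.7 tanθ + (128.5) = 0.
tanθ = [54.7 ± √(54.7² − 4 × 2.469 × (128.5))] / (2 × 2.469) = (54.7 ± 41.51) / 4.938, giving tanθ = 2.670 or 19.49.
θ = 69.47° or 87.06°; the smaller is 69.47°.

69.5°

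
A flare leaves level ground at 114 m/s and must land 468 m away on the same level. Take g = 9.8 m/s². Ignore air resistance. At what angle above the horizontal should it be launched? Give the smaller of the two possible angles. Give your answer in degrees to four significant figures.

10.33°

Level-ground range R = v₀² sin(2θ)/g ⇒ sin(2θ) = gR/v₀² = 9.80 × 468 / 114² = 0.3529.
2θ = 20.67° or 180° − 20.67° = 159.3°, so θ = 10.33° or 79.67°.
The smaller angle is 10.33°.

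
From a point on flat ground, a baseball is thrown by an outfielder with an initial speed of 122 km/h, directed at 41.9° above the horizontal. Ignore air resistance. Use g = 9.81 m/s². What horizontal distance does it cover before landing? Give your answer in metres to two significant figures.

120 m

Convert: 122 km/h = 122/3.6 = 33.89 m/s.
Resolve: vₓ = 33.89 cos 41.9° = 25.22 m/s and v_y0 = 33.89 sin 41.9° = 22.63 m/s.
Time aloft: T = 2 v_y0 / g = 2 × 22.63 / 9.81 = 4.614 s.
Range: R = vₓ T = 25.22 × 4.614 = 116.4 m.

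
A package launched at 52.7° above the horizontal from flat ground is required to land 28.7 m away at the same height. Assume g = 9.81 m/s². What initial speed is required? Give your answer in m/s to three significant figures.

Level-ground range: R = v₀² sin(2θ)/g, so v₀ = √(gR / sin 2θ).
v₀ = √(9.81 × 28.7 / sin 105.4°) = √(281.5 / 0.9641) = √292.03 = 17.09 m/s.

17.1 m/s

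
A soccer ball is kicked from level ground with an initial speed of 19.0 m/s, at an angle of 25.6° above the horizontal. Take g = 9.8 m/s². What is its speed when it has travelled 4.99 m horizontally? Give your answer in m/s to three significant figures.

Horizontal component vₓ = 19.00 cos 25.6° = 17.13 m/s; vertical v_y0 = 19.00 sin 25.6° = 8.210 m/s.
At x = 4.99 m, t = x/vₓ = 4.99/17.13 = 0.2912 s.
Vertical velocity there: v_y = v_y0 − g t = 8.210 − 9.80 × 0.2912 = 5.356 m/s.
Speed: √(vₓ² + v_y²) = √(17.13² + 5.356²) = 17.95 m/s.

18.0 m/s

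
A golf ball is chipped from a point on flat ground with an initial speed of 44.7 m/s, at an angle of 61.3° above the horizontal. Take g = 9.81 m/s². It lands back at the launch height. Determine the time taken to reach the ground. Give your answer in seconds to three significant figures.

7.99 s

vₓ = 44.70 cos 61.3° = 21.47 m/s; v_y0 = 44.70 sin 61.3° = 39.21 m/s.
Landing at launch height ⇒ T = 2 v_y0 / g = 2 × 39.21 / 9.81 = 7.994 s.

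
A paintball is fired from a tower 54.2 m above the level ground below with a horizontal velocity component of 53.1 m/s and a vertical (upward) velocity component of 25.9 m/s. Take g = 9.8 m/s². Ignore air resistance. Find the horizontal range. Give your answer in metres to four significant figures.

Vertical motion (up positive, ground at y = 0): 4.900 t² − (25.90) t − 54.2 = 0, so t = (25.90 + √(25.90² + 2·9.80·54.2)) / 9.80 = (25.90 + 41.63) / 9.80 = 6.891 s.
Horizontal distance: R = vₓ t = 53.10 × 6.891 = 365.9 m.

365.9 m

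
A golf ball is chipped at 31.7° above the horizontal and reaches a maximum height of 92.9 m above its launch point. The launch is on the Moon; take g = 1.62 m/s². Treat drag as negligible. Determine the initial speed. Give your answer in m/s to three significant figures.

At the peak v_y = 0, so v_y0 = √(2gH) = √(2 × 1.62 × 92.9) = 17.35 m/s.
v_y0 = v₀ sin θ ⇒ v₀ = 17.35 / sin 31.7° = 33.02 m/s.

33.0 m/s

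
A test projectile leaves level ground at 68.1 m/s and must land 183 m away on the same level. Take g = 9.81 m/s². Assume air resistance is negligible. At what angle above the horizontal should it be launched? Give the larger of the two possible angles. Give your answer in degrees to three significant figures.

Level-ground range R = v₀² sin(2θ)/g ⇒ sin(2θ) = gR/v₀² = 9.81 × 183 / 68.1² = 0.3871.
2θ = 22.77° or 180° − 22.77° = 157.2°, so θ = 11.39° or 78.61°.
The larger angle is 78.61°.

78.6°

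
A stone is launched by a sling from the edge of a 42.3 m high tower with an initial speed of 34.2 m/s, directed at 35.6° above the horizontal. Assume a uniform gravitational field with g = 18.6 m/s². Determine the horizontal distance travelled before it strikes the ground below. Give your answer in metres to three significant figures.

96.1 m

Horizontal component vₓ = 34.20 cos 35.6° = 27.81 m/s; vertical v_y0 = 34.20 sin 35.6° = 19.91 m/s.
Vertical motion (up positive, ground at y = 0): 9.300 t² − (19.91) t − 42.3 = 0, so t = (19.91 + √(19.91² + 2·18.6·42.3)) / 18.6 = (19.91 + 44.38) / 18.6 = 3.457 s.
Horizontal distance: R = vₓ t = 27.81 × 3.457 = 96.12 m.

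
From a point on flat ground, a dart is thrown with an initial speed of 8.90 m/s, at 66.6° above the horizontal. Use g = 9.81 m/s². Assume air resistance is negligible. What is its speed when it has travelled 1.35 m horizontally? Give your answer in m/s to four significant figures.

5.660 m/s

Resolve: vₓ = 8.900 cos 66.6° = 3.535 m/s and v_y0 = 8.900 sin 66.6° = 8.168 m/s.
At x = 1.35 m, t = x/vₓ = 1.35/3.535 = 0.3819 s.
Vertical velocity there: v_y = v_y0 − g t = 8.168 − 9.81 × 0.3819 = 4.421 m/s.
Speed: √(vₓ² + v_y²) = √(3.535² + 4.421²) = 5.660 m/s.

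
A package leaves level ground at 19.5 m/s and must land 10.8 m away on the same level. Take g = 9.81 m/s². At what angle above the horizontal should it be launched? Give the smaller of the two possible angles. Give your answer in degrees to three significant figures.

8.09°

Level-ground range R = v₀² sin(2θ)/g ⇒ sin(2θ) = gR/v₀² = 9.81 × 10.8 / 19.5² = 0.2786.
2θ = 16.18° or 180° − 16.18° = 163.8°, so θ = 8.089° or 81.91°.
The smaller angle is 8.089°.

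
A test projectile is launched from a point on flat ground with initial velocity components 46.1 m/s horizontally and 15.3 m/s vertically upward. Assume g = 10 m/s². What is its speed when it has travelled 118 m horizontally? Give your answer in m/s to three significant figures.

47.2 m/s

Time to reach x = 118 m: t = x/vₓ = 118/46.10 = 2.560 s.
Vertical velocity there: v_y = v_y0 − g t = 15.30 − 10.0 × 2.560 = −10.30 m/s.
Speed: √(vₓ² + v_y²) = √(46.10² + 10.30²) = 47.24 m/s.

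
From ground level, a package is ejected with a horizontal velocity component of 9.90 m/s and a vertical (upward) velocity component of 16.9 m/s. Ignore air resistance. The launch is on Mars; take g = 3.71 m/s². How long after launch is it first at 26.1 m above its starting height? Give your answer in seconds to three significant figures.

1.97 s

Require v_y0 t − ½ g t² = 26.1, i.e. 1.855 t² − 16.90 t + 26.1 = 0.
t = [16.90 ± √(16.90² − 2·3.71·26.1)] / 3.71 = (16.90 ± 9.589) / 3.71, so t = 1.971 s or t = 7.140 s.
The first (ascending) time is 1.971 s.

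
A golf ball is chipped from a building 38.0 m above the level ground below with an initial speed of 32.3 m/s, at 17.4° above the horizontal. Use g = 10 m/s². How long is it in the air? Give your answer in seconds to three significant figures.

vₓ = 32.30 cos 17.4° = 30.82 m/s; v_y0 = 32.30 sin 17.4° = 9.659 m/s.
Vertical motion (up positive, ground at y = 0): 5.000 t² − (9.659) t − 38.0 = 0, so t = (9.659 + √(9.659² + 2·10.0·38.0)) / 10.0 = (9.659 + 29.21) / 10.0 = 3.887 s.

3.89 s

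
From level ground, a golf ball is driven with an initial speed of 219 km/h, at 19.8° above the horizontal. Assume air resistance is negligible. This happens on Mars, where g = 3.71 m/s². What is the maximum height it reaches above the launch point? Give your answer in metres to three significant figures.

Convert: 219 km/h = 219/3.6 = 60.83 m/s.
Components: vₓ = 60.83 cos 19.8° = 57.24 m/s, v_y0 = 60.83 sin 19.8° = 20.61 m/s.
Maximum height: H = v_y0² / (2g) = 20.61² / (2 × 3.71) = 57.23 m.

57.2 m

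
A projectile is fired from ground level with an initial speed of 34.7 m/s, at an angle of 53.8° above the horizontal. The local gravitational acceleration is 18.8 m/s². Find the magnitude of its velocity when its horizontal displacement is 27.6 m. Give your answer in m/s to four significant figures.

20.67 m/s

Components: vₓ = 34.70 cos 53.8° = 20.49 m/s, v_y0 = 34.70 sin 53.8° = 28.00 m/s.
At x = 27.6 m, t = x/vₓ = 27.6/20.49 = 1.347 s.
Vertical velocity there: v_y = v_y0 − g t = 28.00 − 18.8 × 1.347 = 2.683 m/s.
Speed: √(vₓ² + v_y²) = √(20.49² + 2.683²) = 20.67 m/s.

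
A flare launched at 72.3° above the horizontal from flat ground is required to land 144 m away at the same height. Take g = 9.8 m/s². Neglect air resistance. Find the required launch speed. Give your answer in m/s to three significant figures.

49.4 m/s

Level-ground range: R = v₀² sin(2θ)/g, so v₀ = √(gR / sin 2θ).
v₀ = √(9.80 × 144 / sin 144.6°) = √(1411 / 0.5793) = √2436.1 = 49.36 m/s.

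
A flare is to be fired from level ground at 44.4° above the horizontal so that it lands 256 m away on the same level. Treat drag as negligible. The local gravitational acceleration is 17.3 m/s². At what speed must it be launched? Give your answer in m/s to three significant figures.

66.6 m/s

On level ground R = v₀² sin 2θ / g ⇒ v₀ = √(gR / sin 2θ).
v₀ = √(17.3 × 256 / sin 88.80°) = √(4429 / 0.9998) = √4429.8 = 66.56 m/s.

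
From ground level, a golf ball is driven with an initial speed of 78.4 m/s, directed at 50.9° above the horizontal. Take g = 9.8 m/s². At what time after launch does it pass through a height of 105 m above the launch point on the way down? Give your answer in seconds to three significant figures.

Components: vₓ = 78.40 cos 50.9° = 49.44 m/s, v_y0 = 78.40 sin 50.9° = 60.84 m/s.
Height y(t) = 60.84 t − 4.900 t² = 105 gives 4.900 t² − 60.84 t + 105 = 0.
t = [60.84 ± √(60.84² − 2·9.80·105)] / 9.80 = (60.84 ± 40.54) / 9.80, so t = 2.071 s or t = 10.35 s.
The descending-branch root is 10.35 s.

10.3 s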